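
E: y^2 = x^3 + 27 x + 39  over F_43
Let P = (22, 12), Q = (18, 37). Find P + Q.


P != Q, so use the chord formula.
s = (y2 - y1) / (x2 - x1) = (25) / (39) mod 43 = 26
x3 = s^2 - x1 - x2 mod 43 = 26^2 - 22 - 18 = 34
y3 = s (x1 - x3) - y1 mod 43 = 26 * (22 - 34) - 12 = 20

P + Q = (34, 20)


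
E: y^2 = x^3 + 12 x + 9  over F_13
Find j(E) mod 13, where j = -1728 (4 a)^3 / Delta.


Delta = -16(4 a^3 + 27 b^2) mod 13 = 3
-1728 * (4 a)^3 = -1728 * (4*12)^3 mod 13 = 1
j = 1 * 3^(-1) mod 13 = 9

j = 9 (mod 13)


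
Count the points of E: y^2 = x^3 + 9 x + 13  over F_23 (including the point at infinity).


For each x in F_23, count y with y^2 = x^3 + 9 x + 13 mod 23:
  x = 0: RHS = 13, y in [6, 17]  -> 2 point(s)
  x = 1: RHS = 0, y in [0]  -> 1 point(s)
  x = 2: RHS = 16, y in [4, 19]  -> 2 point(s)
  x = 9: RHS = 18, y in [8, 15]  -> 2 point(s)
  x = 12: RHS = 9, y in [3, 20]  -> 2 point(s)
  x = 13: RHS = 4, y in [2, 21]  -> 2 point(s)
  x = 14: RHS = 8, y in [10, 13]  -> 2 point(s)
  x = 15: RHS = 4, y in [2, 21]  -> 2 point(s)
  x = 18: RHS = 4, y in [2, 21]  -> 2 point(s)
  x = 22: RHS = 3, y in [7, 16]  -> 2 point(s)
Affine points: 19. Add the point at infinity: total = 20.

#E(F_23) = 20


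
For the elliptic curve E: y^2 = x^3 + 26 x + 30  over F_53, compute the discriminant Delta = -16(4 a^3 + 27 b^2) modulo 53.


4 a^3 + 27 b^2 = 4*26^3 + 27*30^2 = 70304 + 24300 = 94604
Delta = -16 * (94604) = -1513664
Delta mod 53 = 16

Delta = 16 (mod 53)


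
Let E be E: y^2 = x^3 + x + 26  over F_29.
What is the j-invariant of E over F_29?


Delta = -16(4 a^3 + 27 b^2) mod 29 = 21
-1728 * (4 a)^3 = -1728 * (4*1)^3 mod 29 = 14
j = 14 * 21^(-1) mod 29 = 20

j = 20 (mod 29)


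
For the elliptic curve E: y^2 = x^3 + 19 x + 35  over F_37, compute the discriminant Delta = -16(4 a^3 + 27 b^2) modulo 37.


4 a^3 + 27 b^2 = 4*19^3 + 27*35^2 = 27436 + 33075 = 60511
Delta = -16 * (60511) = -968176
Delta mod 37 = 3

Delta = 3 (mod 37)


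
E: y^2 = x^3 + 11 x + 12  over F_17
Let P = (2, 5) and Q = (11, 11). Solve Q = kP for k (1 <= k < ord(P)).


Enumerate multiples of P until we hit Q = (11, 11):
  1P = (2, 5)
  2P = (12, 6)
  3P = (11, 6)
  4P = (8, 0)
  5P = (11, 11)
Match found at i = 5.

k = 5


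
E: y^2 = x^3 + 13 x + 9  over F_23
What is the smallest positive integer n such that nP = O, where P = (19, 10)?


Compute successive multiples of P until we hit O:
  1P = (19, 10)
  2P = (10, 14)
  3P = (3, 11)
  4P = (9, 21)
  5P = (13, 11)
  6P = (7, 11)
  7P = (1, 0)
  8P = (7, 12)
  ... (continuing to 14P)
  14P = O

ord(P) = 14


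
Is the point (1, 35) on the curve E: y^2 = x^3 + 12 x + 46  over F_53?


Check whether y^2 = x^3 + 12 x + 46 (mod 53) for (x, y) = (1, 35).
LHS: y^2 = 35^2 mod 53 = 6
RHS: x^3 + 12 x + 46 = 1^3 + 12*1 + 46 mod 53 = 6
LHS = RHS

Yes, on the curve


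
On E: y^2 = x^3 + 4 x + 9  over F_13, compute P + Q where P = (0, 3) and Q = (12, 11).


P != Q, so use the chord formula.
s = (y2 - y1) / (x2 - x1) = (8) / (12) mod 13 = 5
x3 = s^2 - x1 - x2 mod 13 = 5^2 - 0 - 12 = 0
y3 = s (x1 - x3) - y1 mod 13 = 5 * (0 - 0) - 3 = 10

P + Q = (0, 10)


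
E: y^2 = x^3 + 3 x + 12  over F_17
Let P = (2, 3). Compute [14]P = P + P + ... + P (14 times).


k = 14 = 1110_2 (binary, LSB first: 0111)
Double-and-add from P = (2, 3):
  bit 0 = 0: acc unchanged = O
  bit 1 = 1: acc = O + (15, 7) = (15, 7)
  bit 2 = 1: acc = (15, 7) + (12, 12) = (6, 12)
  bit 3 = 1: acc = (6, 12) + (11, 4) = (8, 15)

14P = (8, 15)


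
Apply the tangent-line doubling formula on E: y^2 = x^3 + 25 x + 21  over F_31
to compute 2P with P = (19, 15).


Doubling: s = (3 x1^2 + a) / (2 y1)
s = (3*19^2 + 25) / (2*15) mod 31 = 8
x3 = s^2 - 2 x1 mod 31 = 8^2 - 2*19 = 26
y3 = s (x1 - x3) - y1 mod 31 = 8 * (19 - 26) - 15 = 22

2P = (26, 22)


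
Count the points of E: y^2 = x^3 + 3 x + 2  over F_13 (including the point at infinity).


For each x in F_13, count y with y^2 = x^3 + 3 x + 2 mod 13:
  x = 2: RHS = 3, y in [4, 9]  -> 2 point(s)
  x = 3: RHS = 12, y in [5, 8]  -> 2 point(s)
  x = 4: RHS = 0, y in [0]  -> 1 point(s)
  x = 5: RHS = 12, y in [5, 8]  -> 2 point(s)
  x = 9: RHS = 4, y in [2, 11]  -> 2 point(s)
  x = 11: RHS = 1, y in [1, 12]  -> 2 point(s)
Affine points: 11. Add the point at infinity: total = 12.

#E(F_13) = 12


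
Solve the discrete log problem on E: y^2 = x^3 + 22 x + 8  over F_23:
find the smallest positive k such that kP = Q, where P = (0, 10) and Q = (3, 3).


Enumerate multiples of P until we hit Q = (3, 3):
  1P = (0, 10)
  2P = (18, 7)
  3P = (21, 5)
  4P = (14, 1)
  5P = (10, 3)
  6P = (22, 10)
  7P = (1, 13)
  8P = (8, 12)
  9P = (5, 6)
  10P = (3, 20)
  11P = (3, 3)
Match found at i = 11.

k = 11


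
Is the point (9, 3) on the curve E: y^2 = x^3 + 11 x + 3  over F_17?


Check whether y^2 = x^3 + 11 x + 3 (mod 17) for (x, y) = (9, 3).
LHS: y^2 = 3^2 mod 17 = 9
RHS: x^3 + 11 x + 3 = 9^3 + 11*9 + 3 mod 17 = 15
LHS != RHS

No, not on the curve


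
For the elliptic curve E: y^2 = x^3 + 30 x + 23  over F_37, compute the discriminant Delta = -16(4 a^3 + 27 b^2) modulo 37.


4 a^3 + 27 b^2 = 4*30^3 + 27*23^2 = 108000 + 14283 = 122283
Delta = -16 * (122283) = -1956528
Delta mod 37 = 32

Delta = 32 (mod 37)


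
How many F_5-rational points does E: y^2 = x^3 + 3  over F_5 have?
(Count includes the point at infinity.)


For each x in F_5, count y with y^2 = x^3 + 0 x + 3 mod 5:
  x = 1: RHS = 4, y in [2, 3]  -> 2 point(s)
  x = 2: RHS = 1, y in [1, 4]  -> 2 point(s)
  x = 3: RHS = 0, y in [0]  -> 1 point(s)
Affine points: 5. Add the point at infinity: total = 6.

#E(F_5) = 6


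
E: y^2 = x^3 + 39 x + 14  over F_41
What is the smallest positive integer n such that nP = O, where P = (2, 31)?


Compute successive multiples of P until we hit O:
  1P = (2, 31)
  2P = (27, 2)
  3P = (10, 16)
  4P = (37, 9)
  5P = (20, 26)
  6P = (23, 9)
  7P = (25, 38)
  8P = (12, 23)
  ... (continuing to 36P)
  36P = O

ord(P) = 36


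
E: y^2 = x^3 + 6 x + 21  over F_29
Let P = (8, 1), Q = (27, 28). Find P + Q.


P != Q, so use the chord formula.
s = (y2 - y1) / (x2 - x1) = (27) / (19) mod 29 = 6
x3 = s^2 - x1 - x2 mod 29 = 6^2 - 8 - 27 = 1
y3 = s (x1 - x3) - y1 mod 29 = 6 * (8 - 1) - 1 = 12

P + Q = (1, 12)


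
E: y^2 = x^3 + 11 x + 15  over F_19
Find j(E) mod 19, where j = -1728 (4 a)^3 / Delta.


Delta = -16(4 a^3 + 27 b^2) mod 19 = 16
-1728 * (4 a)^3 = -1728 * (4*11)^3 mod 19 = 7
j = 7 * 16^(-1) mod 19 = 4

j = 4 (mod 19)


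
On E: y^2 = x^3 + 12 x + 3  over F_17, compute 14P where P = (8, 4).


k = 14 = 1110_2 (binary, LSB first: 0111)
Double-and-add from P = (8, 4):
  bit 0 = 0: acc unchanged = O
  bit 1 = 1: acc = O + (1, 13) = (1, 13)
  bit 2 = 1: acc = (1, 13) + (14, 5) = (6, 11)
  bit 3 = 1: acc = (6, 11) + (2, 1) = (11, 2)

14P = (11, 2)


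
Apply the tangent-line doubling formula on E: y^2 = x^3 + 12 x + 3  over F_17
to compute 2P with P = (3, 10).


Doubling: s = (3 x1^2 + a) / (2 y1)
s = (3*3^2 + 12) / (2*10) mod 17 = 13
x3 = s^2 - 2 x1 mod 17 = 13^2 - 2*3 = 10
y3 = s (x1 - x3) - y1 mod 17 = 13 * (3 - 10) - 10 = 1

2P = (10, 1)


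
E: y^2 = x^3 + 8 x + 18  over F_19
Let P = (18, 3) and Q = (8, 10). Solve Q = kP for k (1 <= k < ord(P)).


Enumerate multiples of P until we hit Q = (8, 10):
  1P = (18, 3)
  2P = (8, 9)
  3P = (4, 0)
  4P = (8, 10)
Match found at i = 4.

k = 4


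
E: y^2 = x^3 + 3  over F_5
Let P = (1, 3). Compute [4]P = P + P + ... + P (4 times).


k = 4 = 100_2 (binary, LSB first: 001)
Double-and-add from P = (1, 3):
  bit 0 = 0: acc unchanged = O
  bit 1 = 0: acc unchanged = O
  bit 2 = 1: acc = O + (2, 1) = (2, 1)

4P = (2, 1)


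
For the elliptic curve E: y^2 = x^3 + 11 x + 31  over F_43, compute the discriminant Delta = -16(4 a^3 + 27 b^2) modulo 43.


4 a^3 + 27 b^2 = 4*11^3 + 27*31^2 = 5324 + 25947 = 31271
Delta = -16 * (31271) = -500336
Delta mod 43 = 12

Delta = 12 (mod 43)


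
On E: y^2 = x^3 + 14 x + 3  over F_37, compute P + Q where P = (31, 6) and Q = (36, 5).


P != Q, so use the chord formula.
s = (y2 - y1) / (x2 - x1) = (36) / (5) mod 37 = 22
x3 = s^2 - x1 - x2 mod 37 = 22^2 - 31 - 36 = 10
y3 = s (x1 - x3) - y1 mod 37 = 22 * (31 - 10) - 6 = 12

P + Q = (10, 12)


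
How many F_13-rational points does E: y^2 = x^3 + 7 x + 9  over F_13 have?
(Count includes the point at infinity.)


For each x in F_13, count y with y^2 = x^3 + 7 x + 9 mod 13:
  x = 0: RHS = 9, y in [3, 10]  -> 2 point(s)
  x = 1: RHS = 4, y in [2, 11]  -> 2 point(s)
  x = 4: RHS = 10, y in [6, 7]  -> 2 point(s)
  x = 5: RHS = 0, y in [0]  -> 1 point(s)
  x = 10: RHS = 0, y in [0]  -> 1 point(s)
  x = 11: RHS = 0, y in [0]  -> 1 point(s)
  x = 12: RHS = 1, y in [1, 12]  -> 2 point(s)
Affine points: 11. Add the point at infinity: total = 12.

#E(F_13) = 12


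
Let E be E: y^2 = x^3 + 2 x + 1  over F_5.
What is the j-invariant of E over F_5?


Delta = -16(4 a^3 + 27 b^2) mod 5 = 1
-1728 * (4 a)^3 = -1728 * (4*2)^3 mod 5 = 4
j = 4 * 1^(-1) mod 5 = 4

j = 4 (mod 5)


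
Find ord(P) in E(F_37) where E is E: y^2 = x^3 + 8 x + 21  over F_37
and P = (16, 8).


Compute successive multiples of P until we hit O:
  1P = (16, 8)
  2P = (17, 36)
  3P = (11, 21)
  4P = (36, 7)
  5P = (6, 10)
  6P = (18, 22)
  7P = (15, 36)
  8P = (13, 19)
  ... (continuing to 46P)
  46P = O

ord(P) = 46


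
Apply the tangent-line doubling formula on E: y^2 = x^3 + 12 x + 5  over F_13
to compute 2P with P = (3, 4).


Doubling: s = (3 x1^2 + a) / (2 y1)
s = (3*3^2 + 12) / (2*4) mod 13 = 0
x3 = s^2 - 2 x1 mod 13 = 0^2 - 2*3 = 7
y3 = s (x1 - x3) - y1 mod 13 = 0 * (3 - 7) - 4 = 9

2P = (7, 9)


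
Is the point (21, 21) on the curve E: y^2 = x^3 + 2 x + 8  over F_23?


Check whether y^2 = x^3 + 2 x + 8 (mod 23) for (x, y) = (21, 21).
LHS: y^2 = 21^2 mod 23 = 4
RHS: x^3 + 2 x + 8 = 21^3 + 2*21 + 8 mod 23 = 19
LHS != RHS

No, not on the curve


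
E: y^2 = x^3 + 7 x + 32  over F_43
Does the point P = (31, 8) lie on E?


Check whether y^2 = x^3 + 7 x + 32 (mod 43) for (x, y) = (31, 8).
LHS: y^2 = 8^2 mod 43 = 21
RHS: x^3 + 7 x + 32 = 31^3 + 7*31 + 32 mod 43 = 26
LHS != RHS

No, not on the curve


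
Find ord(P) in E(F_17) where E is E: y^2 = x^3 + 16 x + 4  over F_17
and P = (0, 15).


Compute successive multiples of P until we hit O:
  1P = (0, 15)
  2P = (16, 15)
  3P = (1, 2)
  4P = (15, 10)
  5P = (4, 9)
  6P = (11, 10)
  7P = (10, 5)
  8P = (8, 10)
  ... (continuing to 18P)
  18P = O

ord(P) = 18


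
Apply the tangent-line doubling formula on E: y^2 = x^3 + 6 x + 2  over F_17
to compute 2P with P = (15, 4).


Doubling: s = (3 x1^2 + a) / (2 y1)
s = (3*15^2 + 6) / (2*4) mod 17 = 15
x3 = s^2 - 2 x1 mod 17 = 15^2 - 2*15 = 8
y3 = s (x1 - x3) - y1 mod 17 = 15 * (15 - 8) - 4 = 16

2P = (8, 16)


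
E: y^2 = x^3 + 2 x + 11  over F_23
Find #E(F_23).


For each x in F_23, count y with y^2 = x^3 + 2 x + 11 mod 23:
  x = 2: RHS = 0, y in [0]  -> 1 point(s)
  x = 5: RHS = 8, y in [10, 13]  -> 2 point(s)
  x = 6: RHS = 9, y in [3, 20]  -> 2 point(s)
  x = 7: RHS = 0, y in [0]  -> 1 point(s)
  x = 13: RHS = 3, y in [7, 16]  -> 2 point(s)
  x = 14: RHS = 0, y in [0]  -> 1 point(s)
  x = 15: RHS = 12, y in [9, 14]  -> 2 point(s)
  x = 17: RHS = 13, y in [6, 17]  -> 2 point(s)
  x = 19: RHS = 8, y in [10, 13]  -> 2 point(s)
  x = 20: RHS = 1, y in [1, 22]  -> 2 point(s)
  x = 22: RHS = 8, y in [10, 13]  -> 2 point(s)
Affine points: 19. Add the point at infinity: total = 20.

#E(F_23) = 20


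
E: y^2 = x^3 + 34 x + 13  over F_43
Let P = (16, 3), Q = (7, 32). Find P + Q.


P != Q, so use the chord formula.
s = (y2 - y1) / (x2 - x1) = (29) / (34) mod 43 = 35
x3 = s^2 - x1 - x2 mod 43 = 35^2 - 16 - 7 = 41
y3 = s (x1 - x3) - y1 mod 43 = 35 * (16 - 41) - 3 = 25

P + Q = (41, 25)


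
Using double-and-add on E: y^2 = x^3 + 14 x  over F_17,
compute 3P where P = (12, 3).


k = 3 = 11_2 (binary, LSB first: 11)
Double-and-add from P = (12, 3):
  bit 0 = 1: acc = O + (12, 3) = (12, 3)
  bit 1 = 1: acc = (12, 3) + (1, 10) = (3, 16)

3P = (3, 16)


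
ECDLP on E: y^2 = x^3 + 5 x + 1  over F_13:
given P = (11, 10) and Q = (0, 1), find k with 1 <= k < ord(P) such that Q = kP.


Enumerate multiples of P until we hit Q = (0, 1):
  1P = (11, 10)
  2P = (3, 2)
  3P = (0, 1)
Match found at i = 3.

k = 3


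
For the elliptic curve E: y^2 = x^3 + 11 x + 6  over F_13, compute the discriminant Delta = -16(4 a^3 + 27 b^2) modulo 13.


4 a^3 + 27 b^2 = 4*11^3 + 27*6^2 = 5324 + 972 = 6296
Delta = -16 * (6296) = -100736
Delta mod 13 = 1

Delta = 1 (mod 13)


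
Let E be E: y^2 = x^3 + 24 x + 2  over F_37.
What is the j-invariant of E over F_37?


Delta = -16(4 a^3 + 27 b^2) mod 37 = 19
-1728 * (4 a)^3 = -1728 * (4*24)^3 mod 37 = 23
j = 23 * 19^(-1) mod 37 = 9

j = 9 (mod 37)


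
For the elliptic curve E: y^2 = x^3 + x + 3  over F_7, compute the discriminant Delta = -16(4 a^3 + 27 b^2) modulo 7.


4 a^3 + 27 b^2 = 4*1^3 + 27*3^2 = 4 + 243 = 247
Delta = -16 * (247) = -3952
Delta mod 7 = 3

Delta = 3 (mod 7)


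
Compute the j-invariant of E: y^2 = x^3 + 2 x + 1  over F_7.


Delta = -16(4 a^3 + 27 b^2) mod 7 = 1
-1728 * (4 a)^3 = -1728 * (4*2)^3 mod 7 = 1
j = 1 * 1^(-1) mod 7 = 1

j = 1 (mod 7)


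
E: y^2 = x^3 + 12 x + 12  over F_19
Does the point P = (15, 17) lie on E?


Check whether y^2 = x^3 + 12 x + 12 (mod 19) for (x, y) = (15, 17).
LHS: y^2 = 17^2 mod 19 = 4
RHS: x^3 + 12 x + 12 = 15^3 + 12*15 + 12 mod 19 = 14
LHS != RHS

No, not on the curve


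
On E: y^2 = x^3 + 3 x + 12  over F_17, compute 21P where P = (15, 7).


k = 21 = 10101_2 (binary, LSB first: 10101)
Double-and-add from P = (15, 7):
  bit 0 = 1: acc = O + (15, 7) = (15, 7)
  bit 1 = 0: acc unchanged = (15, 7)
  bit 2 = 1: acc = (15, 7) + (11, 4) = (16, 5)
  bit 3 = 0: acc unchanged = (16, 5)
  bit 4 = 1: acc = (16, 5) + (8, 2) = (12, 5)

21P = (12, 5)


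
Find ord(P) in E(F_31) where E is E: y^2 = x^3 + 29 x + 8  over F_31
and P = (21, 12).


Compute successive multiples of P until we hit O:
  1P = (21, 12)
  2P = (28, 7)
  3P = (23, 16)
  4P = (22, 17)
  5P = (13, 28)
  6P = (1, 10)
  7P = (18, 10)
  8P = (20, 30)
  ... (continuing to 39P)
  39P = O

ord(P) = 39


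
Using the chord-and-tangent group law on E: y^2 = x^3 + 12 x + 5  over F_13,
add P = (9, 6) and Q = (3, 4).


P != Q, so use the chord formula.
s = (y2 - y1) / (x2 - x1) = (11) / (7) mod 13 = 9
x3 = s^2 - x1 - x2 mod 13 = 9^2 - 9 - 3 = 4
y3 = s (x1 - x3) - y1 mod 13 = 9 * (9 - 4) - 6 = 0

P + Q = (4, 0)


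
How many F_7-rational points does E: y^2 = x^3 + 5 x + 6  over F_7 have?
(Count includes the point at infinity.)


For each x in F_7, count y with y^2 = x^3 + 5 x + 6 mod 7:
  x = 5: RHS = 2, y in [3, 4]  -> 2 point(s)
  x = 6: RHS = 0, y in [0]  -> 1 point(s)
Affine points: 3. Add the point at infinity: total = 4.

#E(F_7) = 4


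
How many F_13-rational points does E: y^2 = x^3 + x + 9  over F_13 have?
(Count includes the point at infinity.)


For each x in F_13, count y with y^2 = x^3 + 1 x + 9 mod 13:
  x = 0: RHS = 9, y in [3, 10]  -> 2 point(s)
  x = 3: RHS = 0, y in [0]  -> 1 point(s)
  x = 4: RHS = 12, y in [5, 8]  -> 2 point(s)
  x = 5: RHS = 9, y in [3, 10]  -> 2 point(s)
  x = 6: RHS = 10, y in [6, 7]  -> 2 point(s)
  x = 8: RHS = 9, y in [3, 10]  -> 2 point(s)
  x = 11: RHS = 12, y in [5, 8]  -> 2 point(s)
Affine points: 13. Add the point at infinity: total = 14.

#E(F_13) = 14


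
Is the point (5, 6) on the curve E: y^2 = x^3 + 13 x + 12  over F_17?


Check whether y^2 = x^3 + 13 x + 12 (mod 17) for (x, y) = (5, 6).
LHS: y^2 = 6^2 mod 17 = 2
RHS: x^3 + 13 x + 12 = 5^3 + 13*5 + 12 mod 17 = 15
LHS != RHS

No, not on the curve


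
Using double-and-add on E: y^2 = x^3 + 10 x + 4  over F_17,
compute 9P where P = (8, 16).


k = 9 = 1001_2 (binary, LSB first: 1001)
Double-and-add from P = (8, 16):
  bit 0 = 1: acc = O + (8, 16) = (8, 16)
  bit 1 = 0: acc unchanged = (8, 16)
  bit 2 = 0: acc unchanged = (8, 16)
  bit 3 = 1: acc = (8, 16) + (10, 13) = (14, 10)

9P = (14, 10)


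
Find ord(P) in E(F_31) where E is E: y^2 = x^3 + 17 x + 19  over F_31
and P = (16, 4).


Compute successive multiples of P until we hit O:
  1P = (16, 4)
  2P = (18, 9)
  3P = (11, 24)
  4P = (20, 12)
  5P = (30, 30)
  6P = (3, 29)
  7P = (19, 28)
  8P = (29, 16)
  ... (continuing to 31P)
  31P = O

ord(P) = 31


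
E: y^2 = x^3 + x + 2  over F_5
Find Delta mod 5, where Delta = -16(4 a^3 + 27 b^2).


4 a^3 + 27 b^2 = 4*1^3 + 27*2^2 = 4 + 108 = 112
Delta = -16 * (112) = -1792
Delta mod 5 = 3

Delta = 3 (mod 5)


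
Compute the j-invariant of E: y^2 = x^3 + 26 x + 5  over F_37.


Delta = -16(4 a^3 + 27 b^2) mod 37 = 14
-1728 * (4 a)^3 = -1728 * (4*26)^3 mod 37 = 1
j = 1 * 14^(-1) mod 37 = 8

j = 8 (mod 37)


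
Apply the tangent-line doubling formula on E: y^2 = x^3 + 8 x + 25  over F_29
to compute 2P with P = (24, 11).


Doubling: s = (3 x1^2 + a) / (2 y1)
s = (3*24^2 + 8) / (2*11) mod 29 = 13
x3 = s^2 - 2 x1 mod 29 = 13^2 - 2*24 = 5
y3 = s (x1 - x3) - y1 mod 29 = 13 * (24 - 5) - 11 = 4

2P = (5, 4)


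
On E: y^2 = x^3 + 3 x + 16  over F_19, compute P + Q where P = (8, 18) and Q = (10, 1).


P != Q, so use the chord formula.
s = (y2 - y1) / (x2 - x1) = (2) / (2) mod 19 = 1
x3 = s^2 - x1 - x2 mod 19 = 1^2 - 8 - 10 = 2
y3 = s (x1 - x3) - y1 mod 19 = 1 * (8 - 2) - 18 = 7

P + Q = (2, 7)


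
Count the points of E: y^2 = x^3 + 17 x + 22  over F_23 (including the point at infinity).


For each x in F_23, count y with y^2 = x^3 + 17 x + 22 mod 23:
  x = 2: RHS = 18, y in [8, 15]  -> 2 point(s)
  x = 3: RHS = 8, y in [10, 13]  -> 2 point(s)
  x = 4: RHS = 16, y in [4, 19]  -> 2 point(s)
  x = 5: RHS = 2, y in [5, 18]  -> 2 point(s)
  x = 6: RHS = 18, y in [8, 15]  -> 2 point(s)
  x = 7: RHS = 1, y in [1, 22]  -> 2 point(s)
  x = 8: RHS = 3, y in [7, 16]  -> 2 point(s)
  x = 13: RHS = 2, y in [5, 18]  -> 2 point(s)
  x = 15: RHS = 18, y in [8, 15]  -> 2 point(s)
  x = 17: RHS = 3, y in [7, 16]  -> 2 point(s)
  x = 20: RHS = 13, y in [6, 17]  -> 2 point(s)
  x = 21: RHS = 3, y in [7, 16]  -> 2 point(s)
  x = 22: RHS = 4, y in [2, 21]  -> 2 point(s)
Affine points: 26. Add the point at infinity: total = 27.

#E(F_23) = 27


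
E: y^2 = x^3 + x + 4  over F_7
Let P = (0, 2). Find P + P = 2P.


Doubling: s = (3 x1^2 + a) / (2 y1)
s = (3*0^2 + 1) / (2*2) mod 7 = 2
x3 = s^2 - 2 x1 mod 7 = 2^2 - 2*0 = 4
y3 = s (x1 - x3) - y1 mod 7 = 2 * (0 - 4) - 2 = 4

2P = (4, 4)


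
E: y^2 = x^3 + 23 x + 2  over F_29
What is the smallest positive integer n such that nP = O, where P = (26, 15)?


Compute successive multiples of P until we hit O:
  1P = (26, 15)
  2P = (12, 18)
  3P = (27, 8)
  4P = (25, 7)
  5P = (13, 2)
  6P = (20, 20)
  7P = (28, 6)
  8P = (17, 17)
  ... (continuing to 34P)
  34P = O

ord(P) = 34


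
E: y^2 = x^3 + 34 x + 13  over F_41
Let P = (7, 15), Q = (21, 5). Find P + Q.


P != Q, so use the chord formula.
s = (y2 - y1) / (x2 - x1) = (31) / (14) mod 41 = 11
x3 = s^2 - x1 - x2 mod 41 = 11^2 - 7 - 21 = 11
y3 = s (x1 - x3) - y1 mod 41 = 11 * (7 - 11) - 15 = 23

P + Q = (11, 23)


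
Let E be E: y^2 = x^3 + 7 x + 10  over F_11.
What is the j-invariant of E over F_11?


Delta = -16(4 a^3 + 27 b^2) mod 11 = 1
-1728 * (4 a)^3 = -1728 * (4*7)^3 mod 11 = 4
j = 4 * 1^(-1) mod 11 = 4

j = 4 (mod 11)


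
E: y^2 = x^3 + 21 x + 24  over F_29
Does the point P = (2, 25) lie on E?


Check whether y^2 = x^3 + 21 x + 24 (mod 29) for (x, y) = (2, 25).
LHS: y^2 = 25^2 mod 29 = 16
RHS: x^3 + 21 x + 24 = 2^3 + 21*2 + 24 mod 29 = 16
LHS = RHS

Yes, on the curve


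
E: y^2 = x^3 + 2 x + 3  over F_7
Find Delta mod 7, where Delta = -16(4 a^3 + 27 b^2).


4 a^3 + 27 b^2 = 4*2^3 + 27*3^2 = 32 + 243 = 275
Delta = -16 * (275) = -4400
Delta mod 7 = 3

Delta = 3 (mod 7)


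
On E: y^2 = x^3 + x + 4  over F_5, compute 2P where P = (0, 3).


k = 2 = 10_2 (binary, LSB first: 01)
Double-and-add from P = (0, 3):
  bit 0 = 0: acc unchanged = O
  bit 1 = 1: acc = O + (1, 1) = (1, 1)

2P = (1, 1)


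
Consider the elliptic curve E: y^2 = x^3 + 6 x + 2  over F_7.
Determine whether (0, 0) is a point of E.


Check whether y^2 = x^3 + 6 x + 2 (mod 7) for (x, y) = (0, 0).
LHS: y^2 = 0^2 mod 7 = 0
RHS: x^3 + 6 x + 2 = 0^3 + 6*0 + 2 mod 7 = 2
LHS != RHS

No, not on the curve


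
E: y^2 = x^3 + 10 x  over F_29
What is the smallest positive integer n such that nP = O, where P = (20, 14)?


Compute successive multiples of P until we hit O:
  1P = (20, 14)
  2P = (24, 12)
  3P = (7, 23)
  4P = (9, 23)
  5P = (22, 14)
  6P = (16, 15)
  7P = (13, 6)
  8P = (5, 28)
  ... (continuing to 17P)
  17P = O

ord(P) = 17


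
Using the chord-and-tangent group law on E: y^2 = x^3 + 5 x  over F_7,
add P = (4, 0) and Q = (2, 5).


P != Q, so use the chord formula.
s = (y2 - y1) / (x2 - x1) = (5) / (5) mod 7 = 1
x3 = s^2 - x1 - x2 mod 7 = 1^2 - 4 - 2 = 2
y3 = s (x1 - x3) - y1 mod 7 = 1 * (4 - 2) - 0 = 2

P + Q = (2, 2)


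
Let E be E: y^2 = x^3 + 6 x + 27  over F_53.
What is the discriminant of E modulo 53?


4 a^3 + 27 b^2 = 4*6^3 + 27*27^2 = 864 + 19683 = 20547
Delta = -16 * (20547) = -328752
Delta mod 53 = 7

Delta = 7 (mod 53)


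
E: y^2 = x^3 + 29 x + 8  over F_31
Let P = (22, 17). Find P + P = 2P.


Doubling: s = (3 x1^2 + a) / (2 y1)
s = (3*22^2 + 29) / (2*17) mod 31 = 8
x3 = s^2 - 2 x1 mod 31 = 8^2 - 2*22 = 20
y3 = s (x1 - x3) - y1 mod 31 = 8 * (22 - 20) - 17 = 30

2P = (20, 30)


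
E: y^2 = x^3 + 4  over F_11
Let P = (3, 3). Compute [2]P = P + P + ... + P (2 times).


k = 2 = 10_2 (binary, LSB first: 01)
Double-and-add from P = (3, 3):
  bit 0 = 0: acc unchanged = O
  bit 1 = 1: acc = O + (6, 0) = (6, 0)

2P = (6, 0)


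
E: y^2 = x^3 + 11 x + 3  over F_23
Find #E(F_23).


For each x in F_23, count y with y^2 = x^3 + 11 x + 3 mod 23:
  x = 0: RHS = 3, y in [7, 16]  -> 2 point(s)
  x = 6: RHS = 9, y in [3, 20]  -> 2 point(s)
  x = 7: RHS = 9, y in [3, 20]  -> 2 point(s)
  x = 9: RHS = 3, y in [7, 16]  -> 2 point(s)
  x = 10: RHS = 9, y in [3, 20]  -> 2 point(s)
  x = 11: RHS = 6, y in [11, 12]  -> 2 point(s)
  x = 12: RHS = 0, y in [0]  -> 1 point(s)
  x = 14: RHS = 3, y in [7, 16]  -> 2 point(s)
  x = 15: RHS = 1, y in [1, 22]  -> 2 point(s)
  x = 20: RHS = 12, y in [9, 14]  -> 2 point(s)
Affine points: 19. Add the point at infinity: total = 20.

#E(F_23) = 20


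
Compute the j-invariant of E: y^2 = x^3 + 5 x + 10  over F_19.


Delta = -16(4 a^3 + 27 b^2) mod 19 = 5
-1728 * (4 a)^3 = -1728 * (4*5)^3 mod 19 = 1
j = 1 * 5^(-1) mod 19 = 4

j = 4 (mod 19)


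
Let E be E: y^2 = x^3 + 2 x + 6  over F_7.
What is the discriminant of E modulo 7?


4 a^3 + 27 b^2 = 4*2^3 + 27*6^2 = 32 + 972 = 1004
Delta = -16 * (1004) = -16064
Delta mod 7 = 1

Delta = 1 (mod 7)


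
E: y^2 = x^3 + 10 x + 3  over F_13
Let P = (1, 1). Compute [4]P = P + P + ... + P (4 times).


k = 4 = 100_2 (binary, LSB first: 001)
Double-and-add from P = (1, 1):
  bit 0 = 0: acc unchanged = O
  bit 1 = 0: acc unchanged = O
  bit 2 = 1: acc = O + (8, 7) = (8, 7)

4P = (8, 7)


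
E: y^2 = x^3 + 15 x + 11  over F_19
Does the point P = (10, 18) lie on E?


Check whether y^2 = x^3 + 15 x + 11 (mod 19) for (x, y) = (10, 18).
LHS: y^2 = 18^2 mod 19 = 1
RHS: x^3 + 15 x + 11 = 10^3 + 15*10 + 11 mod 19 = 2
LHS != RHS

No, not on the curve


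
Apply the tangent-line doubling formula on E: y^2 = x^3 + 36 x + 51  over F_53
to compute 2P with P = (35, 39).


Doubling: s = (3 x1^2 + a) / (2 y1)
s = (3*35^2 + 36) / (2*39) mod 53 = 17
x3 = s^2 - 2 x1 mod 53 = 17^2 - 2*35 = 7
y3 = s (x1 - x3) - y1 mod 53 = 17 * (35 - 7) - 39 = 13

2P = (7, 13)


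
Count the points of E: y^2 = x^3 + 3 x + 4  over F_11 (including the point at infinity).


For each x in F_11, count y with y^2 = x^3 + 3 x + 4 mod 11:
  x = 0: RHS = 4, y in [2, 9]  -> 2 point(s)
  x = 4: RHS = 3, y in [5, 6]  -> 2 point(s)
  x = 5: RHS = 1, y in [1, 10]  -> 2 point(s)
  x = 7: RHS = 5, y in [4, 7]  -> 2 point(s)
  x = 8: RHS = 1, y in [1, 10]  -> 2 point(s)
  x = 9: RHS = 1, y in [1, 10]  -> 2 point(s)
  x = 10: RHS = 0, y in [0]  -> 1 point(s)
Affine points: 13. Add the point at infinity: total = 14.

#E(F_11) = 14


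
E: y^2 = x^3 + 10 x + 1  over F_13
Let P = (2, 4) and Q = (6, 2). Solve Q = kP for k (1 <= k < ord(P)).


Enumerate multiples of P until we hit Q = (6, 2):
  1P = (2, 4)
  2P = (6, 11)
  3P = (4, 12)
  4P = (10, 3)
  5P = (0, 12)
  6P = (1, 5)
  7P = (11, 5)
  8P = (9, 1)
  9P = (12, 4)
  10P = (12, 9)
  11P = (9, 12)
  12P = (11, 8)
  13P = (1, 8)
  14P = (0, 1)
  15P = (10, 10)
  16P = (4, 1)
  17P = (6, 2)
Match found at i = 17.

k = 17


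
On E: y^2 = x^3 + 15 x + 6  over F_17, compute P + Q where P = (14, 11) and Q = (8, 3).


P != Q, so use the chord formula.
s = (y2 - y1) / (x2 - x1) = (9) / (11) mod 17 = 7
x3 = s^2 - x1 - x2 mod 17 = 7^2 - 14 - 8 = 10
y3 = s (x1 - x3) - y1 mod 17 = 7 * (14 - 10) - 11 = 0

P + Q = (10, 0)


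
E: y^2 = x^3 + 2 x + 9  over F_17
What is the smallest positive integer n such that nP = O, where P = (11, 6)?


Compute successive multiples of P until we hit O:
  1P = (11, 6)
  2P = (3, 5)
  3P = (7, 3)
  4P = (7, 14)
  5P = (3, 12)
  6P = (11, 11)
  7P = O

ord(P) = 7


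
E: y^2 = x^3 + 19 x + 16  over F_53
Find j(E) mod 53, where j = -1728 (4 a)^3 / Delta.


Delta = -16(4 a^3 + 27 b^2) mod 53 = 42
-1728 * (4 a)^3 = -1728 * (4*19)^3 mod 53 = 47
j = 47 * 42^(-1) mod 53 = 15

j = 15 (mod 53)


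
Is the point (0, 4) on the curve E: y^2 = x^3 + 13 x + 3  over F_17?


Check whether y^2 = x^3 + 13 x + 3 (mod 17) for (x, y) = (0, 4).
LHS: y^2 = 4^2 mod 17 = 16
RHS: x^3 + 13 x + 3 = 0^3 + 13*0 + 3 mod 17 = 3
LHS != RHS

No, not on the curve


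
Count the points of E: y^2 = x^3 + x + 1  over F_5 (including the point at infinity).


For each x in F_5, count y with y^2 = x^3 + 1 x + 1 mod 5:
  x = 0: RHS = 1, y in [1, 4]  -> 2 point(s)
  x = 2: RHS = 1, y in [1, 4]  -> 2 point(s)
  x = 3: RHS = 1, y in [1, 4]  -> 2 point(s)
  x = 4: RHS = 4, y in [2, 3]  -> 2 point(s)
Affine points: 8. Add the point at infinity: total = 9.

#E(F_5) = 9


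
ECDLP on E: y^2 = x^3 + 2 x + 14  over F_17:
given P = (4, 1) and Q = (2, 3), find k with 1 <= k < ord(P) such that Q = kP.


Enumerate multiples of P until we hit Q = (2, 3):
  1P = (4, 1)
  2P = (5, 8)
  3P = (6, 2)
  4P = (3, 8)
  5P = (8, 10)
  6P = (9, 9)
  7P = (12, 10)
  8P = (2, 14)
  9P = (15, 11)
  10P = (14, 10)
  11P = (1, 0)
  12P = (14, 7)
  13P = (15, 6)
  14P = (2, 3)
Match found at i = 14.

k = 14


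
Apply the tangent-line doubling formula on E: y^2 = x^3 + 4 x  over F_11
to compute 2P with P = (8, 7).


Doubling: s = (3 x1^2 + a) / (2 y1)
s = (3*8^2 + 4) / (2*7) mod 11 = 3
x3 = s^2 - 2 x1 mod 11 = 3^2 - 2*8 = 4
y3 = s (x1 - x3) - y1 mod 11 = 3 * (8 - 4) - 7 = 5

2P = (4, 5)


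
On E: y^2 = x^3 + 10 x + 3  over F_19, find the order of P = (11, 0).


Compute successive multiples of P until we hit O:
  1P = (11, 0)
  2P = O

ord(P) = 2


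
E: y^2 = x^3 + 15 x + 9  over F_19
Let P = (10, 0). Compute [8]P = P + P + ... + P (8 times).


k = 8 = 1000_2 (binary, LSB first: 0001)
Double-and-add from P = (10, 0):
  bit 0 = 0: acc unchanged = O
  bit 1 = 0: acc unchanged = O
  bit 2 = 0: acc unchanged = O
  bit 3 = 1: acc = O + O = O

8P = O


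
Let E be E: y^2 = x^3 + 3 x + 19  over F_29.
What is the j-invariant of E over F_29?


Delta = -16(4 a^3 + 27 b^2) mod 29 = 22
-1728 * (4 a)^3 = -1728 * (4*3)^3 mod 29 = 1
j = 1 * 22^(-1) mod 29 = 4

j = 4 (mod 29)


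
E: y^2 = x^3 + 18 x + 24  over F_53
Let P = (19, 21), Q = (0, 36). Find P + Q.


P != Q, so use the chord formula.
s = (y2 - y1) / (x2 - x1) = (15) / (34) mod 53 = 2
x3 = s^2 - x1 - x2 mod 53 = 2^2 - 19 - 0 = 38
y3 = s (x1 - x3) - y1 mod 53 = 2 * (19 - 38) - 21 = 47

P + Q = (38, 47)


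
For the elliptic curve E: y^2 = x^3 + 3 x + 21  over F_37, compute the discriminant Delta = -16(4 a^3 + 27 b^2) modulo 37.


4 a^3 + 27 b^2 = 4*3^3 + 27*21^2 = 108 + 11907 = 12015
Delta = -16 * (12015) = -192240
Delta mod 37 = 12

Delta = 12 (mod 37)


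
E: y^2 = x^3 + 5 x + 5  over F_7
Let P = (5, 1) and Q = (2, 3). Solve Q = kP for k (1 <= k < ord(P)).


Enumerate multiples of P until we hit Q = (2, 3):
  1P = (5, 1)
  2P = (1, 5)
  3P = (2, 3)
Match found at i = 3.

k = 3


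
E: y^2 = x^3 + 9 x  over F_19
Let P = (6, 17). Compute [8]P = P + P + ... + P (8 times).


k = 8 = 1000_2 (binary, LSB first: 0001)
Double-and-add from P = (6, 17):
  bit 0 = 0: acc unchanged = O
  bit 1 = 0: acc unchanged = O
  bit 2 = 0: acc unchanged = O
  bit 3 = 1: acc = O + (4, 9) = (4, 9)

8P = (4, 9)


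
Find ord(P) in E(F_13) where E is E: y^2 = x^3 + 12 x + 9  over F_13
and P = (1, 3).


Compute successive multiples of P until we hit O:
  1P = (1, 3)
  2P = (1, 10)
  3P = O

ord(P) = 3


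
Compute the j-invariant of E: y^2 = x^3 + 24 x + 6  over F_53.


Delta = -16(4 a^3 + 27 b^2) mod 53 = 23
-1728 * (4 a)^3 = -1728 * (4*24)^3 mod 53 = 41
j = 41 * 23^(-1) mod 53 = 11

j = 11 (mod 53)


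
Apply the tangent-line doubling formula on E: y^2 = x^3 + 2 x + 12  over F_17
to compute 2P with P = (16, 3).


Doubling: s = (3 x1^2 + a) / (2 y1)
s = (3*16^2 + 2) / (2*3) mod 17 = 15
x3 = s^2 - 2 x1 mod 17 = 15^2 - 2*16 = 6
y3 = s (x1 - x3) - y1 mod 17 = 15 * (16 - 6) - 3 = 11

2P = (6, 11)


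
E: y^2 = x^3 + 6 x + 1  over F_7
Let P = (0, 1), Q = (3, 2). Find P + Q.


P != Q, so use the chord formula.
s = (y2 - y1) / (x2 - x1) = (1) / (3) mod 7 = 5
x3 = s^2 - x1 - x2 mod 7 = 5^2 - 0 - 3 = 1
y3 = s (x1 - x3) - y1 mod 7 = 5 * (0 - 1) - 1 = 1

P + Q = (1, 1)


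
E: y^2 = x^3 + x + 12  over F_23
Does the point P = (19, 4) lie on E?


Check whether y^2 = x^3 + 1 x + 12 (mod 23) for (x, y) = (19, 4).
LHS: y^2 = 4^2 mod 23 = 16
RHS: x^3 + 1 x + 12 = 19^3 + 1*19 + 12 mod 23 = 13
LHS != RHS

No, not on the curve


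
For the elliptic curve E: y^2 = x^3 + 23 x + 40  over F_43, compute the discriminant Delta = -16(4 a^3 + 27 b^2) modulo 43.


4 a^3 + 27 b^2 = 4*23^3 + 27*40^2 = 48668 + 43200 = 91868
Delta = -16 * (91868) = -1469888
Delta mod 43 = 24

Delta = 24 (mod 43)


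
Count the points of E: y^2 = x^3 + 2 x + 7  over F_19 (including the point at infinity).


For each x in F_19, count y with y^2 = x^3 + 2 x + 7 mod 19:
  x = 0: RHS = 7, y in [8, 11]  -> 2 point(s)
  x = 2: RHS = 0, y in [0]  -> 1 point(s)
  x = 5: RHS = 9, y in [3, 16]  -> 2 point(s)
  x = 6: RHS = 7, y in [8, 11]  -> 2 point(s)
  x = 10: RHS = 1, y in [1, 18]  -> 2 point(s)
  x = 11: RHS = 11, y in [7, 12]  -> 2 point(s)
  x = 12: RHS = 11, y in [7, 12]  -> 2 point(s)
  x = 13: RHS = 7, y in [8, 11]  -> 2 point(s)
  x = 14: RHS = 5, y in [9, 10]  -> 2 point(s)
  x = 15: RHS = 11, y in [7, 12]  -> 2 point(s)
  x = 18: RHS = 4, y in [2, 17]  -> 2 point(s)
Affine points: 21. Add the point at infinity: total = 22.

#E(F_19) = 22


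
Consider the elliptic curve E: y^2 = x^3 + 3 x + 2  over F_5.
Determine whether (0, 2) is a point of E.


Check whether y^2 = x^3 + 3 x + 2 (mod 5) for (x, y) = (0, 2).
LHS: y^2 = 2^2 mod 5 = 4
RHS: x^3 + 3 x + 2 = 0^3 + 3*0 + 2 mod 5 = 2
LHS != RHS

No, not on the curve


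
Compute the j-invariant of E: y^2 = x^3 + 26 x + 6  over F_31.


Delta = -16(4 a^3 + 27 b^2) mod 31 = 12
-1728 * (4 a)^3 = -1728 * (4*26)^3 mod 31 = 15
j = 15 * 12^(-1) mod 31 = 9

j = 9 (mod 31)


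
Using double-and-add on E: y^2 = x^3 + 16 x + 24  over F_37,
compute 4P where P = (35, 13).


k = 4 = 100_2 (binary, LSB first: 001)
Double-and-add from P = (35, 13):
  bit 0 = 0: acc unchanged = O
  bit 1 = 0: acc unchanged = O
  bit 2 = 1: acc = O + (9, 3) = (9, 3)

4P = (9, 3)


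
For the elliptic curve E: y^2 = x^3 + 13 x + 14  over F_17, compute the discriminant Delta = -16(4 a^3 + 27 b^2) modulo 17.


4 a^3 + 27 b^2 = 4*13^3 + 27*14^2 = 8788 + 5292 = 14080
Delta = -16 * (14080) = -225280
Delta mod 17 = 4

Delta = 4 (mod 17)


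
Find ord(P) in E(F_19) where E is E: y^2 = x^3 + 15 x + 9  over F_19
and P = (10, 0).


Compute successive multiples of P until we hit O:
  1P = (10, 0)
  2P = O

ord(P) = 2


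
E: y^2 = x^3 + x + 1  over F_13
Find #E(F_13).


For each x in F_13, count y with y^2 = x^3 + 1 x + 1 mod 13:
  x = 0: RHS = 1, y in [1, 12]  -> 2 point(s)
  x = 1: RHS = 3, y in [4, 9]  -> 2 point(s)
  x = 4: RHS = 4, y in [2, 11]  -> 2 point(s)
  x = 5: RHS = 1, y in [1, 12]  -> 2 point(s)
  x = 7: RHS = 0, y in [0]  -> 1 point(s)
  x = 8: RHS = 1, y in [1, 12]  -> 2 point(s)
  x = 10: RHS = 10, y in [6, 7]  -> 2 point(s)
  x = 11: RHS = 4, y in [2, 11]  -> 2 point(s)
  x = 12: RHS = 12, y in [5, 8]  -> 2 point(s)
Affine points: 17. Add the point at infinity: total = 18.

#E(F_13) = 18


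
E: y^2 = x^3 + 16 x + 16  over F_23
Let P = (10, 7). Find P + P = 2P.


Doubling: s = (3 x1^2 + a) / (2 y1)
s = (3*10^2 + 16) / (2*7) mod 23 = 16
x3 = s^2 - 2 x1 mod 23 = 16^2 - 2*10 = 6
y3 = s (x1 - x3) - y1 mod 23 = 16 * (10 - 6) - 7 = 11

2P = (6, 11)


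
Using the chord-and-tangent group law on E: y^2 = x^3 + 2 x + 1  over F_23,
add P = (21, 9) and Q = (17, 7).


P != Q, so use the chord formula.
s = (y2 - y1) / (x2 - x1) = (21) / (19) mod 23 = 12
x3 = s^2 - x1 - x2 mod 23 = 12^2 - 21 - 17 = 14
y3 = s (x1 - x3) - y1 mod 23 = 12 * (21 - 14) - 9 = 6

P + Q = (14, 6)


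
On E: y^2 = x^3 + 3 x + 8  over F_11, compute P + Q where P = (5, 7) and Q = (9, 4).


P != Q, so use the chord formula.
s = (y2 - y1) / (x2 - x1) = (8) / (4) mod 11 = 2
x3 = s^2 - x1 - x2 mod 11 = 2^2 - 5 - 9 = 1
y3 = s (x1 - x3) - y1 mod 11 = 2 * (5 - 1) - 7 = 1

P + Q = (1, 1)


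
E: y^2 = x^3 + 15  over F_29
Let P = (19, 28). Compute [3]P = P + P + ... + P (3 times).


k = 3 = 11_2 (binary, LSB first: 11)
Double-and-add from P = (19, 28):
  bit 0 = 1: acc = O + (19, 28) = (19, 28)
  bit 1 = 1: acc = (19, 28) + (16, 15) = (16, 14)

3P = (16, 14)


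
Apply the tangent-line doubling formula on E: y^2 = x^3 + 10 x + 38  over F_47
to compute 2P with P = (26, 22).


Doubling: s = (3 x1^2 + a) / (2 y1)
s = (3*26^2 + 10) / (2*22) mod 47 = 10
x3 = s^2 - 2 x1 mod 47 = 10^2 - 2*26 = 1
y3 = s (x1 - x3) - y1 mod 47 = 10 * (26 - 1) - 22 = 40

2P = (1, 40)


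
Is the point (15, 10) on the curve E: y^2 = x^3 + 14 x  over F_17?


Check whether y^2 = x^3 + 14 x + 0 (mod 17) for (x, y) = (15, 10).
LHS: y^2 = 10^2 mod 17 = 15
RHS: x^3 + 14 x + 0 = 15^3 + 14*15 + 0 mod 17 = 15
LHS = RHS

Yes, on the curve


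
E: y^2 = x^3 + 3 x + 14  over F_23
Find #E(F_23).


For each x in F_23, count y with y^2 = x^3 + 3 x + 14 mod 23:
  x = 1: RHS = 18, y in [8, 15]  -> 2 point(s)
  x = 3: RHS = 4, y in [2, 21]  -> 2 point(s)
  x = 5: RHS = 16, y in [4, 19]  -> 2 point(s)
  x = 6: RHS = 18, y in [8, 15]  -> 2 point(s)
  x = 10: RHS = 9, y in [3, 20]  -> 2 point(s)
  x = 16: RHS = 18, y in [8, 15]  -> 2 point(s)
  x = 18: RHS = 12, y in [9, 14]  -> 2 point(s)
  x = 20: RHS = 1, y in [1, 22]  -> 2 point(s)
  x = 21: RHS = 0, y in [0]  -> 1 point(s)
Affine points: 17. Add the point at infinity: total = 18.

#E(F_23) = 18


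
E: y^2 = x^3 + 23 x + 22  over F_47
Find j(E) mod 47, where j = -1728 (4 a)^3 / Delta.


Delta = -16(4 a^3 + 27 b^2) mod 47 = 23
-1728 * (4 a)^3 = -1728 * (4*23)^3 mod 47 = 6
j = 6 * 23^(-1) mod 47 = 35

j = 35 (mod 47)


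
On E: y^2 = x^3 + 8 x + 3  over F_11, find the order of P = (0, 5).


Compute successive multiples of P until we hit O:
  1P = (0, 5)
  2P = (9, 1)
  3P = (6, 5)
  4P = (5, 6)
  5P = (10, 4)
  6P = (2, 4)
  7P = (1, 1)
  8P = (4, 0)
  ... (continuing to 16P)
  16P = O

ord(P) = 16


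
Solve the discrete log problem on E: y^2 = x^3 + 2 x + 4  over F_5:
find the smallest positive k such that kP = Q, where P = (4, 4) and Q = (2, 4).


Enumerate multiples of P until we hit Q = (2, 4):
  1P = (4, 4)
  2P = (2, 1)
  3P = (0, 2)
  4P = (0, 3)
  5P = (2, 4)
Match found at i = 5.

k = 5


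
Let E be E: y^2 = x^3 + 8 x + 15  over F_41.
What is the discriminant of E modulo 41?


4 a^3 + 27 b^2 = 4*8^3 + 27*15^2 = 2048 + 6075 = 8123
Delta = -16 * (8123) = -129968
Delta mod 41 = 2

Delta = 2 (mod 41)


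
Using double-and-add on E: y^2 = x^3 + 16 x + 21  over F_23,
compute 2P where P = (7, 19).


k = 2 = 10_2 (binary, LSB first: 01)
Double-and-add from P = (7, 19):
  bit 0 = 0: acc unchanged = O
  bit 1 = 1: acc = O + (22, 2) = (22, 2)

2P = (22, 2)


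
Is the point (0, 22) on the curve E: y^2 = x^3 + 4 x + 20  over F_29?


Check whether y^2 = x^3 + 4 x + 20 (mod 29) for (x, y) = (0, 22).
LHS: y^2 = 22^2 mod 29 = 20
RHS: x^3 + 4 x + 20 = 0^3 + 4*0 + 20 mod 29 = 20
LHS = RHS

Yes, on the curve


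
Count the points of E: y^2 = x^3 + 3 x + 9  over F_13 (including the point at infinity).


For each x in F_13, count y with y^2 = x^3 + 3 x + 9 mod 13:
  x = 0: RHS = 9, y in [3, 10]  -> 2 point(s)
  x = 1: RHS = 0, y in [0]  -> 1 point(s)
  x = 2: RHS = 10, y in [6, 7]  -> 2 point(s)
  x = 6: RHS = 9, y in [3, 10]  -> 2 point(s)
  x = 7: RHS = 9, y in [3, 10]  -> 2 point(s)
  x = 8: RHS = 12, y in [5, 8]  -> 2 point(s)
  x = 10: RHS = 12, y in [5, 8]  -> 2 point(s)
Affine points: 13. Add the point at infinity: total = 14.

#E(F_13) = 14


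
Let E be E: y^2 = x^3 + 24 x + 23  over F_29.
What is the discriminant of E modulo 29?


4 a^3 + 27 b^2 = 4*24^3 + 27*23^2 = 55296 + 14283 = 69579
Delta = -16 * (69579) = -1113264
Delta mod 29 = 17

Delta = 17 (mod 29)


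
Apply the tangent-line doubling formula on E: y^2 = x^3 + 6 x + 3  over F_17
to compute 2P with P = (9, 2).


Doubling: s = (3 x1^2 + a) / (2 y1)
s = (3*9^2 + 6) / (2*2) mod 17 = 7
x3 = s^2 - 2 x1 mod 17 = 7^2 - 2*9 = 14
y3 = s (x1 - x3) - y1 mod 17 = 7 * (9 - 14) - 2 = 14

2P = (14, 14)


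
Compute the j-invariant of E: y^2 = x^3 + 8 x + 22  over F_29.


Delta = -16(4 a^3 + 27 b^2) mod 29 = 4
-1728 * (4 a)^3 = -1728 * (4*8)^3 mod 29 = 5
j = 5 * 4^(-1) mod 29 = 23

j = 23 (mod 29)


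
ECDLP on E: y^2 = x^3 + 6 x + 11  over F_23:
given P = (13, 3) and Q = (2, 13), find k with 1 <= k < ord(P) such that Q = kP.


Enumerate multiples of P until we hit Q = (2, 13):
  1P = (13, 3)
  2P = (22, 21)
  3P = (15, 16)
  4P = (20, 9)
  5P = (2, 13)
Match found at i = 5.

k = 5


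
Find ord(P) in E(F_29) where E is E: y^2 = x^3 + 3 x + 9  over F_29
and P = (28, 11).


Compute successive multiples of P until we hit O:
  1P = (28, 11)
  2P = (27, 13)
  3P = (7, 5)
  4P = (0, 26)
  5P = (23, 6)
  6P = (8, 9)
  7P = (2, 9)
  8P = (22, 14)
  ... (continuing to 39P)
  39P = O

ord(P) = 39


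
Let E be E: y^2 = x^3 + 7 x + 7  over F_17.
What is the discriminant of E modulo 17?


4 a^3 + 27 b^2 = 4*7^3 + 27*7^2 = 1372 + 1323 = 2695
Delta = -16 * (2695) = -43120
Delta mod 17 = 9

Delta = 9 (mod 17)


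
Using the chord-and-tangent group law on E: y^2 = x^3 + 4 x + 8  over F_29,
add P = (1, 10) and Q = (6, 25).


P != Q, so use the chord formula.
s = (y2 - y1) / (x2 - x1) = (15) / (5) mod 29 = 3
x3 = s^2 - x1 - x2 mod 29 = 3^2 - 1 - 6 = 2
y3 = s (x1 - x3) - y1 mod 29 = 3 * (1 - 2) - 10 = 16

P + Q = (2, 16)


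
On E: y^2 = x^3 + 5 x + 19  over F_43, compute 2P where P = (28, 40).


Doubling: s = (3 x1^2 + a) / (2 y1)
s = (3*28^2 + 5) / (2*40) mod 43 = 30
x3 = s^2 - 2 x1 mod 43 = 30^2 - 2*28 = 27
y3 = s (x1 - x3) - y1 mod 43 = 30 * (28 - 27) - 40 = 33

2P = (27, 33)


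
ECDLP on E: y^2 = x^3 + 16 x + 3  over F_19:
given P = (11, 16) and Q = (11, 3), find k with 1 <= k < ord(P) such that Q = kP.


Enumerate multiples of P until we hit Q = (11, 3):
  1P = (11, 16)
  2P = (6, 7)
  3P = (6, 12)
  4P = (11, 3)
Match found at i = 4.

k = 4


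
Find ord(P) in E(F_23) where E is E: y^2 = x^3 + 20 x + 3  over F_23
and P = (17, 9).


Compute successive multiples of P until we hit O:
  1P = (17, 9)
  2P = (16, 16)
  3P = (16, 7)
  4P = (17, 14)
  5P = O

ord(P) = 5


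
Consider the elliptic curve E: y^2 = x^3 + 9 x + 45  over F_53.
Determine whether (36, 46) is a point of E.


Check whether y^2 = x^3 + 9 x + 45 (mod 53) for (x, y) = (36, 46).
LHS: y^2 = 46^2 mod 53 = 49
RHS: x^3 + 9 x + 45 = 36^3 + 9*36 + 45 mod 53 = 14
LHS != RHS

No, not on the curve
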